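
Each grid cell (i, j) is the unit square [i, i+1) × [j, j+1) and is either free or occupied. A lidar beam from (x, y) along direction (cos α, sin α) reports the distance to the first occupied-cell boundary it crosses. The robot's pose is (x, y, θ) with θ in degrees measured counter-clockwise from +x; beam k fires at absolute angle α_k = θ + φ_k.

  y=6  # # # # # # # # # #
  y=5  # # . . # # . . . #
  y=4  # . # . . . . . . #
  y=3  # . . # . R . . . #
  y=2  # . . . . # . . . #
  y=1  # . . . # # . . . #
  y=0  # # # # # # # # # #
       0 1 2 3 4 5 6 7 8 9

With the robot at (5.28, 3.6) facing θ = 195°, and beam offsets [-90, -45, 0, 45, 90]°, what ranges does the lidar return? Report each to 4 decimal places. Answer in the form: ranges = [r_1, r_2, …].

ranges = [1.4494, 2.6327, 1.3252, 1.8475, 0.6212]

beam 1: φ=-90°, α=105°
  dir = (cos 105°, sin 105°) = (-0.2588, 0.9659); from cell (5,3)
  next x-line at t=1.0818, next y-line at t=0.4141; Δt_x=3.8637, Δt_y=1.0353
    y: enter (5,4) at t=0.4141
    x: enter (4,4) at t=1.0818
    y: enter (4,5) at t=1.4494 ← occupied
  → r_1 = 1.4494
beam 2: φ=-45°, α=150°
  dir = (cos 150°, sin 150°) = (-0.8660, 0.5000); from cell (5,3)
  next x-line at t=0.3233, next y-line at t=0.8000; Δt_x=1.1547, Δt_y=2.0000
    x: enter (4,3) at t=0.3233
    y: enter (4,4) at t=0.8000
    x: enter (3,4) at t=1.4780
    x: enter (2,4) at t=2.6327 ← occupied
  → r_2 = 2.6327
beam 3: φ=0°, α=195°
  dir = (cos 195°, sin 195°) = (-0.9659, -0.2588); from cell (5,3)
  next x-line at t=0.2899, next y-line at t=2.3182; Δt_x=1.0353, Δt_y=3.8637
    x: enter (4,3) at t=0.2899
    x: enter (3,3) at t=1.3252 ← occupied
  → r_3 = 1.3252
beam 4: φ=45°, α=240°
  dir = (cos 240°, sin 240°) = (-0.5000, -0.8660); from cell (5,3)
  next x-line at t=0.5600, next y-line at t=0.6928; Δt_x=2.0000, Δt_y=1.1547
    x: enter (4,3) at t=0.5600
    y: enter (4,2) at t=0.6928
    y: enter (4,1) at t=1.8475 ← occupied
  → r_4 = 1.8475
beam 5: φ=90°, α=285°
  dir = (cos 285°, sin 285°) = (0.2588, -0.9659); from cell (5,3)
  next x-line at t=2.7819, next y-line at t=0.6212; Δt_x=3.8637, Δt_y=1.0353
    y: enter (5,2) at t=0.6212 ← occupied
  → r_5 = 0.6212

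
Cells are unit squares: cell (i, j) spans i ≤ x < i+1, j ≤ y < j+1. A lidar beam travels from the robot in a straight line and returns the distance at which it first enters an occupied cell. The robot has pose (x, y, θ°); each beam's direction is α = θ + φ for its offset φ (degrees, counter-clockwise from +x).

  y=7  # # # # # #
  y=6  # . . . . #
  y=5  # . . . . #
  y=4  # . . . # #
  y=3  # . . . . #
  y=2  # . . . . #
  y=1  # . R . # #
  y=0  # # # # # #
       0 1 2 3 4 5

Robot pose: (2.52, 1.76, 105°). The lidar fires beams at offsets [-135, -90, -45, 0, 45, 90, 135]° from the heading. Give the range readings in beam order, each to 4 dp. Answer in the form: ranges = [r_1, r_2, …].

ranges = [1.5200, 2.5675, 2.9600, 5.4248, 1.7551, 1.5736, 0.8776]

beam 1: φ=-135°, α=330°
  d=(0.8660,-0.5000)  start (2,1)  tX=0.5543 tY=1.5200  stride 1/|dx|=1.1547 1/|dy|=2.0000
    cross x-line → (3,1), t=0.5543
    cross y-line → (3,0), t=1.5200 (wall)
  → r_1 = 1.5200
beam 2: φ=-90°, α=15°
  d=(0.9659,0.2588)  start (2,1)  tX=0.4969 tY=0.9273  stride 1/|dx|=1.0353 1/|dy|=3.8637
    cross x-line → (3,1), t=0.4969
    cross y-line → (3,2), t=0.9273
    cross x-line → (4,2), t=1.5322
    cross x-line → (5,2), t=2.5675 (wall)
  → r_2 = 2.5675
beam 3: φ=-45°, α=60°
  d=(0.5000,0.8660)  start (2,1)  tX=0.9600 tY=0.2771  stride 1/|dx|=2.0000 1/|dy|=1.1547
    cross y-line → (2,2), t=0.2771
    cross x-line → (3,2), t=0.9600
    cross y-line → (3,3), t=1.4318
    cross y-line → (3,4), t=2.5865
    cross x-line → (4,4), t=2.9600 (wall)
  → r_3 = 2.9600
beam 4: φ=0°, α=105°
  d=(-0.2588,0.9659)  start (2,1)  tX=2.0091 tY=0.2485  stride 1/|dx|=3.8637 1/|dy|=1.0353
    cross y-line → (2,2), t=0.2485
    cross y-line → (2,3), t=1.2837
    cross x-line → (1,3), t=2.0091
    cross y-line → (1,4), t=2.3190
    cross y-line → (1,5), t=3.3543
    cross y-line → (1,6), t=4.3896
    cross y-line → (1,7), t=5.4248 (wall)
  → r_4 = 5.4248
beam 5: φ=45°, α=150°
  d=(-0.8660,0.5000)  start (2,1)  tX=0.6004 tY=0.4800  stride 1/|dx|=1.1547 1/|dy|=2.0000
    cross y-line → (2,2), t=0.4800
    cross x-line → (1,2), t=0.6004
    cross x-line → (0,2), t=1.7551 (wall)
  → r_5 = 1.7551
beam 6: φ=90°, α=195°
  d=(-0.9659,-0.2588)  start (2,1)  tX=0.5383 tY=2.9364  stride 1/|dx|=1.0353 1/|dy|=3.8637
    cross x-line → (1,1), t=0.5383
    cross x-line → (0,1), t=1.5736 (wall)
  → r_6 = 1.5736
beam 7: φ=135°, α=240°
  d=(-0.5000,-0.8660)  start (2,1)  tX=1.0400 tY=0.8776  stride 1/|dx|=2.0000 1/|dy|=1.1547
    cross y-line → (2,0), t=0.8776 (wall)
  → r_7 = 0.8776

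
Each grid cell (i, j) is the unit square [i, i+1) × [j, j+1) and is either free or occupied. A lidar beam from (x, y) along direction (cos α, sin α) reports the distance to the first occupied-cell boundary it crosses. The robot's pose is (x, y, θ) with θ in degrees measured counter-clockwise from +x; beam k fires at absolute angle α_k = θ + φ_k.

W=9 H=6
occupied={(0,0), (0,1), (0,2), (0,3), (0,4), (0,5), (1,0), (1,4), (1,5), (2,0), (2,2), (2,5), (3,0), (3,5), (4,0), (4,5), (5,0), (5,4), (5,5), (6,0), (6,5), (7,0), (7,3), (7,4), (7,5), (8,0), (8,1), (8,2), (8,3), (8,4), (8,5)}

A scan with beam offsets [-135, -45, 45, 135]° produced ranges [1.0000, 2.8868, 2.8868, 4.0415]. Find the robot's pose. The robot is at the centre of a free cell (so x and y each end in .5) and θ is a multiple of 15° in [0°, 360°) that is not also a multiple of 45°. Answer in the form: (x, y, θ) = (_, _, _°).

Enumerate (i+0.5, j+0.5, θ) over the 23 free cells and 16 admissible headings. For each, cast all 4 beams and compare to the given ranges.
  (7.5, 1.5, 300°): beam 1 = 4.6587 ≠ 1.0000 ✗
  (5.5, 1.5, 15°): beam 1 = 0.5774 ≠ 1.0000 ✗
  (3.5, 2.5, 210°): beam 1 = 2.5882 ≠ 1.0000 ✗
  …
  (4.5, 3.5, 195°): r_1=1.0000, r_2=2.8868, r_3=2.8868, r_4=4.0415 — all match ✓
Unique over the lattice → pose = (4.5, 3.5, 195°).

(x, y, θ) = (4.5, 3.5, 195°)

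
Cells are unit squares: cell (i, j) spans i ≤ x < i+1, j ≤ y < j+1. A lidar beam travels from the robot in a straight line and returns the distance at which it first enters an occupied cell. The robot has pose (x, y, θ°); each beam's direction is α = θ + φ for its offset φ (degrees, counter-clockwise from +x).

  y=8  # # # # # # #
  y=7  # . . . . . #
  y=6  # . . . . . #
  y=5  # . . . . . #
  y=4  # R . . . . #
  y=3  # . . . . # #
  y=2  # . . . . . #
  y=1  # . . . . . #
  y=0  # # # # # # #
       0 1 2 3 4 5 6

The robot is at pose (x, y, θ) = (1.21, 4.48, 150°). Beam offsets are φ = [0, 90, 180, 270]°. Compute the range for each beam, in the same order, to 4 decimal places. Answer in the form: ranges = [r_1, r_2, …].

beam 1: φ=0°, α=150°
  direction (-0.8660, 0.5000); cell (1,4); t to first gridline: x 0.2425, y 1.0400 (then +1.1547 / +2.0000)
    (0,4) via x @ 0.2425  # hit
  → r_1 = 0.2425
beam 2: φ=90°, α=240°
  direction (-0.5000, -0.8660); cell (1,4); t to first gridline: x 0.4200, y 0.5543 (then +2.0000 / +1.1547)
    (0,4) via x @ 0.4200  # hit
  → r_2 = 0.4200
beam 3: φ=180°, α=330°
  direction (0.8660, -0.5000); cell (1,4); t to first gridline: x 0.9122, y 0.9600 (then +1.1547 / +2.0000)
    (2,4) via x @ 0.9122
    (2,3) via y @ 0.9600
    (3,3) via x @ 2.0669
    (3,2) via y @ 2.9600
    (4,2) via x @ 3.2216
    (5,2) via x @ 4.3763
    (5,1) via y @ 4.9600
    (6,1) via x @ 5.5310  # hit
  → r_3 = 5.5310
beam 4: φ=270°, α=60°
  direction (0.5000, 0.8660); cell (1,4); t to first gridline: x 1.5800, y 0.6004 (then +2.0000 / +1.1547)
    (1,5) via y @ 0.6004
    (2,5) via x @ 1.5800
    (2,6) via y @ 1.7551
    (2,7) via y @ 2.9098
    (3,7) via x @ 3.5800
    (3,8) via y @ 4.0645  # hit
  → r_4 = 4.0645

ranges = [0.2425, 0.4200, 5.5310, 4.0645]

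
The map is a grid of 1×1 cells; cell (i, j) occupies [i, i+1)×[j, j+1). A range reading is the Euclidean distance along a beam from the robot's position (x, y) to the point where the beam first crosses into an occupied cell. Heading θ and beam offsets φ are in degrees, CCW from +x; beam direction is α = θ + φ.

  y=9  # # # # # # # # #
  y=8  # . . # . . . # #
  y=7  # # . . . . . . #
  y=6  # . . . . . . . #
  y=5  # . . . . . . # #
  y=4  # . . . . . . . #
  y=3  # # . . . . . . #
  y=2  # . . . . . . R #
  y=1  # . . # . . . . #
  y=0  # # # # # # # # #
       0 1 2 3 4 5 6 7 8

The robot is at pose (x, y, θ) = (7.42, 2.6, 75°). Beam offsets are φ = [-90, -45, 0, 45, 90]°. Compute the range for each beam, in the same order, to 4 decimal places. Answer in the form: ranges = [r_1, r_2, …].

beam 1: φ=-90°, α=345°
  cosα=0.9659 sinα=-0.2588 | (7,2) | tMaxX 0.6005 tMaxY 2.3182 | tΔX 1.0353 tΔY 3.8637
    t=0.6005 [x] (8,2) — stop
  → r_1 = 0.6005
beam 2: φ=-45°, α=30°
  cosα=0.8660 sinα=0.5000 | (7,2) | tMaxX 0.6697 tMaxY 0.8000 | tΔX 1.1547 tΔY 2.0000
    t=0.6697 [x] (8,2) — stop
  → r_2 = 0.6697
beam 3: φ=0°, α=75°
  cosα=0.2588 sinα=0.9659 | (7,2) | tMaxX 2.2409 tMaxY 0.4141 | tΔX 3.8637 tΔY 1.0353
    t=0.4141 [y] (7,3)
    t=1.4494 [y] (7,4)
    t=2.2409 [x] (8,4) — stop
  → r_3 = 2.2409
beam 4: φ=45°, α=120°
  cosα=-0.5000 sinα=0.8660 | (7,2) | tMaxX 0.8400 tMaxY 0.4619 | tΔX 2.0000 tΔY 1.1547
    t=0.4619 [y] (7,3)
    t=0.8400 [x] (6,3)
    t=1.6166 [y] (6,4)
    t=2.7713 [y] (6,5)
    t=2.8400 [x] (5,5)
    t=3.9260 [y] (5,6)
    t=4.8400 [x] (4,6)
    t=5.0807 [y] (4,7)
    t=6.2354 [y] (4,8)
    t=6.8400 [x] (3,8) — stop
  → r_4 = 6.8400
beam 5: φ=90°, α=165°
  cosα=-0.9659 sinα=0.2588 | (7,2) | tMaxX 0.4348 tMaxY 1.5455 | tΔX 1.0353 tΔY 3.8637
    t=0.4348 [x] (6,2)
    t=1.4701 [x] (5,2)
    t=1.5455 [y] (5,3)
    t=2.5054 [x] (4,3)
    t=3.5406 [x] (3,3)
    t=4.5759 [x] (2,3)
    t=5.4092 [y] (2,4)
    t=5.6112 [x] (1,4)
    t=6.6465 [x] (0,4) — stop
  → r_5 = 6.6465

ranges = [0.6005, 0.6697, 2.2409, 6.8400, 6.6465]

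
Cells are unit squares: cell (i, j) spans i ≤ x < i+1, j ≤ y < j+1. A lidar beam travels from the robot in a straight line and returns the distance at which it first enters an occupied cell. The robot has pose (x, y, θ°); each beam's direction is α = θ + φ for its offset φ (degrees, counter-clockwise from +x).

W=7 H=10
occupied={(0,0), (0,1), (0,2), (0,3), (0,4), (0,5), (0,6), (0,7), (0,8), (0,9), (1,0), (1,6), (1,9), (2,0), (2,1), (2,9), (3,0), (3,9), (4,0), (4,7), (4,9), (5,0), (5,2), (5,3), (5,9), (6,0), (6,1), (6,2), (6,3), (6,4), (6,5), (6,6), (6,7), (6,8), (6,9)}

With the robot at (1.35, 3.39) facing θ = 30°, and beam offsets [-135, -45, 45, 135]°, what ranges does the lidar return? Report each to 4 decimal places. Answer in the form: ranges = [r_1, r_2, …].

ranges = [1.3523, 3.7788, 5.8079, 0.3623]

beam 1: φ=-135°, α=255°
  direction (-0.2588, -0.9659); cell (1,3); t to first gridline: x 1.3523, y 0.4038 (then +3.8637 / +1.0353)
    (1,2) via y @ 0.4038
    (0,2) via x @ 1.3523  # hit
  → r_1 = 1.3523
beam 2: φ=-45°, α=345°
  direction (0.9659, -0.2588); cell (1,3); t to first gridline: x 0.6729, y 1.5068 (then +1.0353 / +3.8637)
    (2,3) via x @ 0.6729
    (2,2) via y @ 1.5068
    (3,2) via x @ 1.7082
    (4,2) via x @ 2.7435
    (5,2) via x @ 3.7788  # hit
  → r_2 = 3.7788
beam 3: φ=45°, α=75°
  direction (0.2588, 0.9659); cell (1,3); t to first gridline: x 2.5114, y 0.6315 (then +3.8637 / +1.0353)
    (1,4) via y @ 0.6315
    (1,5) via y @ 1.6668
    (2,5) via x @ 2.5114
    (2,6) via y @ 2.7021
    (2,7) via y @ 3.7373
    (2,8) via y @ 4.7726
    (2,9) via y @ 5.8079  # hit
  → r_3 = 5.8079
beam 4: φ=135°, α=165°
  direction (-0.9659, 0.2588); cell (1,3); t to first gridline: x 0.3623, y 2.3569 (then +1.0353 / +3.8637)
    (0,3) via x @ 0.3623  # hit
  → r_4 = 0.3623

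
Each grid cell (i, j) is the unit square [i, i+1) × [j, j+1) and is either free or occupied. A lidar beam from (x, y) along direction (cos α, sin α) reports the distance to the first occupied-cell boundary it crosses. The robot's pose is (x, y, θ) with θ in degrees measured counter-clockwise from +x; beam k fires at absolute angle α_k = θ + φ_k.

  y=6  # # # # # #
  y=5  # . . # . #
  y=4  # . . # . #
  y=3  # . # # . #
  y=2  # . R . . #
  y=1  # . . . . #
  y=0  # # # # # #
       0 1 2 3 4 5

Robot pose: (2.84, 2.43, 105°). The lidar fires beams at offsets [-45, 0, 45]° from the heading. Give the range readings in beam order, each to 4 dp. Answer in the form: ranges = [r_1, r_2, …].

beam 1: φ=-45°, α=60°
  dir = (cos 60°, sin 60°) = (0.5000, 0.8660); from cell (2,2)
  next x-line at t=0.3200, next y-line at t=0.6582; Δt_x=2.0000, Δt_y=1.1547
    x: enter (3,2) at t=0.3200
    y: enter (3,3) at t=0.6582 ← occupied
  → r_1 = 0.6582
beam 2: φ=0°, α=105°
  dir = (cos 105°, sin 105°) = (-0.2588, 0.9659); from cell (2,2)
  next x-line at t=3.2455, next y-line at t=0.5901; Δt_x=3.8637, Δt_y=1.0353
    y: enter (2,3) at t=0.5901 ← occupied
  → r_2 = 0.5901
beam 3: φ=45°, α=150°
  dir = (cos 150°, sin 150°) = (-0.8660, 0.5000); from cell (2,2)
  next x-line at t=0.9699, next y-line at t=1.1400; Δt_x=1.1547, Δt_y=2.0000
    x: enter (1,2) at t=0.9699
    y: enter (1,3) at t=1.1400
    x: enter (0,3) at t=2.1246 ← occupied
  → r_3 = 2.1246

ranges = [0.6582, 0.5901, 2.1246]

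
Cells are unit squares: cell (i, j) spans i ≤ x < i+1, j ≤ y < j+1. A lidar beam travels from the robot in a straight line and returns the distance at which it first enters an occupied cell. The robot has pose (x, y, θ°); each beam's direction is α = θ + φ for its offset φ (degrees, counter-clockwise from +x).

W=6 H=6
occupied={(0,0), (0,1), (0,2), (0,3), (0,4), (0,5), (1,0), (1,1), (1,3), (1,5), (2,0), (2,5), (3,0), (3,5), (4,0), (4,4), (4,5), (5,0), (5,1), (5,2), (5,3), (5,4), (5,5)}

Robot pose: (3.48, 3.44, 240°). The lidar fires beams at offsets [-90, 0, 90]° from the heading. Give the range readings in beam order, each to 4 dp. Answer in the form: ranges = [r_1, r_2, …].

ranges = [2.8637, 2.8175, 1.7551]

beam 1: φ=-90°, α=150°
  d=(-0.8660,0.5000)  start (3,3)  tX=0.5543 tY=1.1200  stride 1/|dx|=1.1547 1/|dy|=2.0000
    cross x-line → (2,3), t=0.5543
    cross y-line → (2,4), t=1.1200
    cross x-line → (1,4), t=1.7090
    cross x-line → (0,4), t=2.8637 (wall)
  → r_1 = 2.8637
beam 2: φ=0°, α=240°
  d=(-0.5000,-0.8660)  start (3,3)  tX=0.9600 tY=0.5081  stride 1/|dx|=2.0000 1/|dy|=1.1547
    cross y-line → (3,2), t=0.5081
    cross x-line → (2,2), t=0.9600
    cross y-line → (2,1), t=1.6628
    cross y-line → (2,0), t=2.8175 (wall)
  → r_2 = 2.8175
beam 3: φ=90°, α=330°
  d=(0.8660,-0.5000)  start (3,3)  tX=0.6004 tY=0.8800  stride 1/|dx|=1.1547 1/|dy|=2.0000
    cross x-line → (4,3), t=0.6004
    cross y-line → (4,2), t=0.8800
    cross x-line → (5,2), t=1.7551 (wall)
  → r_3 = 1.7551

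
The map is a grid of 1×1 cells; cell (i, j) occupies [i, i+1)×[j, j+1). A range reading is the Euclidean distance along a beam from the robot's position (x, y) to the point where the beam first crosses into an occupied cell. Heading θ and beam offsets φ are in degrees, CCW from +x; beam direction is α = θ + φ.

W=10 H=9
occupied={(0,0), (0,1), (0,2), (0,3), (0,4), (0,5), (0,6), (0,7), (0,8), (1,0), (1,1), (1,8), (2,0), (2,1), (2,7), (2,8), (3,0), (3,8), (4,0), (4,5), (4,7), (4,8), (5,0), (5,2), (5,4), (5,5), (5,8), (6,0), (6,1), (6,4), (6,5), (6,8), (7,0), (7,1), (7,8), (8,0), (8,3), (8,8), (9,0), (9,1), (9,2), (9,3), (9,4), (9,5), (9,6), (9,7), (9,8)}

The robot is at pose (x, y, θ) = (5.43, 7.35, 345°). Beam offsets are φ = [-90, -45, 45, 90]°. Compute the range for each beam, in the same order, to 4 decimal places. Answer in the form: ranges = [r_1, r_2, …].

beam 1: φ=-90°, α=255°
  d=(-0.2588,-0.9659)  start (5,7)  tX=1.6614 tY=0.3623  stride 1/|dx|=3.8637 1/|dy|=1.0353
    cross y-line → (5,6), t=0.3623
    cross y-line → (5,5), t=1.3976 (wall)
  → r_1 = 1.3976
beam 2: φ=-45°, α=300°
  d=(0.5000,-0.8660)  start (5,7)  tX=1.1400 tY=0.4041  stride 1/|dx|=2.0000 1/|dy|=1.1547
    cross y-line → (5,6), t=0.4041
    cross x-line → (6,6), t=1.1400
    cross y-line → (6,5), t=1.5588 (wall)
  → r_2 = 1.5588
beam 3: φ=45°, α=30°
  d=(0.8660,0.5000)  start (5,7)  tX=0.6582 tY=1.3000  stride 1/|dx|=1.1547 1/|dy|=2.0000
    cross x-line → (6,7), t=0.6582
    cross y-line → (6,8), t=1.3000 (wall)
  → r_3 = 1.3000
beam 4: φ=90°, α=75°
  d=(0.2588,0.9659)  start (5,7)  tX=2.2023 tY=0.6729  stride 1/|dx|=3.8637 1/|dy|=1.0353
    cross y-line → (5,8), t=0.6729 (wall)
  → r_4 = 0.6729

ranges = [1.3976, 1.5588, 1.3000, 0.6729]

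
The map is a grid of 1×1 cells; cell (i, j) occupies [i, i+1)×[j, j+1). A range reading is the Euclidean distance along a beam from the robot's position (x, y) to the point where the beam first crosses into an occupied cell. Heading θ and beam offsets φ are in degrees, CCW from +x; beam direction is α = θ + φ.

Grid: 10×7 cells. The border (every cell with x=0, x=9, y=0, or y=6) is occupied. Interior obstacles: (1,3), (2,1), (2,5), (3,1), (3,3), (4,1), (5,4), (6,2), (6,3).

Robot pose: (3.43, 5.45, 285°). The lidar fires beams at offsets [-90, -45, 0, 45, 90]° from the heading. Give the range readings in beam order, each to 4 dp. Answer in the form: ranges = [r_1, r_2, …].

ranges = [0.4452, 4.8600, 1.5012, 1.8129, 2.1250]

beam 1: φ=-90°, α=195°
  cosα=-0.9659 sinα=-0.2588 | (3,5) | tMaxX 0.4452 tMaxY 1.7387 | tΔX 1.0353 tΔY 3.8637
    t=0.4452 [x] (2,5) — stop
  → r_1 = 0.4452
beam 2: φ=-45°, α=240°
  cosα=-0.5000 sinα=-0.8660 | (3,5) | tMaxX 0.8600 tMaxY 0.5196 | tΔX 2.0000 tΔY 1.1547
    t=0.5196 [y] (3,4)
    t=0.8600 [x] (2,4)
    t=1.6743 [y] (2,3)
    t=2.8290 [y] (2,2)
    t=2.8600 [x] (1,2)
    t=3.9837 [y] (1,1)
    t=4.8600 [x] (0,1) — stop
  → r_2 = 4.8600
beam 3: φ=0°, α=285°
  cosα=0.2588 sinα=-0.9659 | (3,5) | tMaxX 2.2023 tMaxY 0.4659 | tΔX 3.8637 tΔY 1.0353
    t=0.4659 [y] (3,4)
    t=1.5012 [y] (3,3) — stop
  → r_3 = 1.5012
beam 4: φ=45°, α=330°
  cosα=0.8660 sinα=-0.5000 | (3,5) | tMaxX 0.6582 tMaxY 0.9000 | tΔX 1.1547 tΔY 2.0000
    t=0.6582 [x] (4,5)
    t=0.9000 [y] (4,4)
    t=1.8129 [x] (5,4) — stop
  → r_4 = 1.8129
beam 5: φ=90°, α=15°
  cosα=0.9659 sinα=0.2588 | (3,5) | tMaxX 0.5901 tMaxY 2.1250 | tΔX 1.0353 tΔY 3.8637
    t=0.5901 [x] (4,5)
    t=1.6254 [x] (5,5)
    t=2.1250 [y] (5,6) — stop
  → r_5 = 2.1250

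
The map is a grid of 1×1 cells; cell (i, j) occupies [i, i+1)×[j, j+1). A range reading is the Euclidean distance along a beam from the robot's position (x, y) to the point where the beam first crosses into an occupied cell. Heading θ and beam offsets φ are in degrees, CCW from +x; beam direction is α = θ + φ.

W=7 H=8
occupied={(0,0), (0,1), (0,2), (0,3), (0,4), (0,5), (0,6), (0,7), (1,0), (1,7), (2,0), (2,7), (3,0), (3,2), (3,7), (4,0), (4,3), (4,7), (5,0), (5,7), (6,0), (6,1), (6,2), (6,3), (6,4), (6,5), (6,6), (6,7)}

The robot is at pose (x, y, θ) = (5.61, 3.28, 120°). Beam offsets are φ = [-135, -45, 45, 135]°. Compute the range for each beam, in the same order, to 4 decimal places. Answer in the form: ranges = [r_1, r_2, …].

ranges = [0.4038, 1.5068, 0.6315, 2.3604]

beam 1: φ=-135°, α=345°
  d=(0.9659,-0.2588)  start (5,3)  tX=0.4038 tY=1.0818  stride 1/|dx|=1.0353 1/|dy|=3.8637
    cross x-line → (6,3), t=0.4038 (wall)
  → r_1 = 0.4038
beam 2: φ=-45°, α=75°
  d=(0.2588,0.9659)  start (5,3)  tX=1.5068 tY=0.7454  stride 1/|dx|=3.8637 1/|dy|=1.0353
    cross y-line → (5,4), t=0.7454
    cross x-line → (6,4), t=1.5068 (wall)
  → r_2 = 1.5068
beam 3: φ=45°, α=165°
  d=(-0.9659,0.2588)  start (5,3)  tX=0.6315 tY=2.7819  stride 1/|dx|=1.0353 1/|dy|=3.8637
    cross x-line → (4,3), t=0.6315 (wall)
  → r_3 = 0.6315
beam 4: φ=135°, α=255°
  d=(-0.2588,-0.9659)  start (5,3)  tX=2.3569 tY=0.2899  stride 1/|dx|=3.8637 1/|dy|=1.0353
    cross y-line → (5,2), t=0.2899
    cross y-line → (5,1), t=1.3252
    cross x-line → (4,1), t=2.3569
    cross y-line → (4,0), t=2.3604 (wall)
  → r_4 = 2.3604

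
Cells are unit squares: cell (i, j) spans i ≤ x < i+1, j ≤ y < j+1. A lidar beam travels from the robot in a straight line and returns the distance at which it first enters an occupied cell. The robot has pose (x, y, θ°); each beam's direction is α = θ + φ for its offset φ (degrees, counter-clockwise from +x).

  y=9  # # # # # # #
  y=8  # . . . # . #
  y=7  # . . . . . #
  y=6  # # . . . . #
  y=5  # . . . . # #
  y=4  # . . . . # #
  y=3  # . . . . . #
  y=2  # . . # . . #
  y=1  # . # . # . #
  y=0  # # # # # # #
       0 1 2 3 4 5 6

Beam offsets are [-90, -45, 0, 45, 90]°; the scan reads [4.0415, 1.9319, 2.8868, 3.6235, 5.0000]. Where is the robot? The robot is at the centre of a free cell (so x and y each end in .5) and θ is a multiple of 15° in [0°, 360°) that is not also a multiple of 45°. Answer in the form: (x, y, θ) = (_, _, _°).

(x, y, θ) = (3.5, 5.5, 210°)

Enumerate (i+0.5, j+0.5, θ) over the 33 free cells and 16 admissible headings. For each, cast all 5 beams and compare to the given ranges.
  (4.5, 3.5, 75°): beam 1 = 1.5529 ≠ 4.0415 ✗
  (5.5, 2.5, 240°): beam 1 = 5.1962 ≠ 4.0415 ✗
  (4.5, 5.5, 195°): beam 1 = 3.6235 ≠ 4.0415 ✗
  …
  (3.5, 5.5, 210°): r_1=4.0415, r_2=1.9319, r_3=2.8868, r_4=3.6235, r_5=5.0000 — all match ✓
Only this pose fits every beam.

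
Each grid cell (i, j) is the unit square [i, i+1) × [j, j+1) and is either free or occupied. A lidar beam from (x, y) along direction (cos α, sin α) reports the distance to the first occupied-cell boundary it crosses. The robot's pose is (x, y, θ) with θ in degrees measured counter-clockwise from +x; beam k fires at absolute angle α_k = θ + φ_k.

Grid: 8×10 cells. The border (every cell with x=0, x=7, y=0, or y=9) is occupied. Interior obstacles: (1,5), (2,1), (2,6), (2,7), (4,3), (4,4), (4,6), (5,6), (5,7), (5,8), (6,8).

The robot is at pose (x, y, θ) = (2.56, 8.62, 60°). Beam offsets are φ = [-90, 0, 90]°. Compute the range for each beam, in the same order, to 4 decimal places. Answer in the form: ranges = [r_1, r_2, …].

ranges = [2.8175, 0.4388, 0.7600]

beam 1: φ=-90°, α=330°
  dir = (cos 330°, sin 330°) = (0.8660, -0.5000); from cell (2,8)
  next x-line at t=0.5081, next y-line at t=1.2400; Δt_x=1.1547, Δt_y=2.0000
    x: enter (3,8) at t=0.5081
    y: enter (3,7) at t=1.2400
    x: enter (4,7) at t=1.6628
    x: enter (5,7) at t=2.8175 ← occupied
  → r_1 = 2.8175
beam 2: φ=0°, α=60°
  dir = (cos 60°, sin 60°) = (0.5000, 0.8660); from cell (2,8)
  next x-line at t=0.8800, next y-line at t=0.4388; Δt_x=2.0000, Δt_y=1.1547
    y: enter (2,9) at t=0.4388 ← occupied
  → r_2 = 0.4388
beam 3: φ=90°, α=150°
  dir = (cos 150°, sin 150°) = (-0.8660, 0.5000); from cell (2,8)
  next x-line at t=0.6466, next y-line at t=0.7600; Δt_x=1.1547, Δt_y=2.0000
    x: enter (1,8) at t=0.6466
    y: enter (1,9) at t=0.7600 ← occupied
  → r_3 = 0.7600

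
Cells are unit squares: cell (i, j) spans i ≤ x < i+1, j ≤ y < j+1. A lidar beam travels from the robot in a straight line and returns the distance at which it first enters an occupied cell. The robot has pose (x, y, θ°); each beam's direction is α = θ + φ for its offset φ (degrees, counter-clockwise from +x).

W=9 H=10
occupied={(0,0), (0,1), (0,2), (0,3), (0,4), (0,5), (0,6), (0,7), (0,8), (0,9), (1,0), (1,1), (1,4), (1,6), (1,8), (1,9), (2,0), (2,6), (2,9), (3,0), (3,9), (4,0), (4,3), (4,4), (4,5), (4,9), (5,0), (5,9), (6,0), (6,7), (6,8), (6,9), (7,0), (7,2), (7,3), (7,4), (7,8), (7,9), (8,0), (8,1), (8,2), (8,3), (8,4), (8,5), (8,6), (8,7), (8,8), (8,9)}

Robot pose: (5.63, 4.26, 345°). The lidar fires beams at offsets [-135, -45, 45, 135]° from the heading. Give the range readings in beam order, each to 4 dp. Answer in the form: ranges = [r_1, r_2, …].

ranges = [0.7275, 3.7643, 2.7366, 1.2600]

beam 1: φ=-135°, α=210°
  dir = (cos 210°, sin 210°) = (-0.8660, -0.5000); from cell (5,4)
  next x-line at t=0.7275, next y-line at t=0.5200; Δt_x=1.1547, Δt_y=2.0000
    y: enter (5,3) at t=0.5200
    x: enter (4,3) at t=0.7275 ← occupied
  → r_1 = 0.7275
beam 2: φ=-45°, α=300°
  dir = (cos 300°, sin 300°) = (0.5000, -0.8660); from cell (5,4)
  next x-line at t=0.7400, next y-line at t=0.3002; Δt_x=2.0000, Δt_y=1.1547
    y: enter (5,3) at t=0.3002
    x: enter (6,3) at t=0.7400
    y: enter (6,2) at t=1.4549
    y: enter (6,1) at t=2.6096
    x: enter (7,1) at t=2.7400
    y: enter (7,0) at t=3.7643 ← occupied
  → r_2 = 3.7643
beam 3: φ=45°, α=30°
  dir = (cos 30°, sin 30°) = (0.8660, 0.5000); from cell (5,4)
  next x-line at t=0.4272, next y-line at t=1.4800; Δt_x=1.1547, Δt_y=2.0000
    x: enter (6,4) at t=0.4272
    y: enter (6,5) at t=1.4800
    x: enter (7,5) at t=1.5819
    x: enter (8,5) at t=2.7366 ← occupied
  → r_3 = 2.7366
beam 4: φ=135°, α=120°
  dir = (cos 120°, sin 120°) = (-0.5000, 0.8660); from cell (5,4)
  next x-line at t=1.2600, next y-line at t=0.8545; Δt_x=2.0000, Δt_y=1.1547
    y: enter (5,5) at t=0.8545
    x: enter (4,5) at t=1.2600 ← occupied
  → r_4 = 1.2600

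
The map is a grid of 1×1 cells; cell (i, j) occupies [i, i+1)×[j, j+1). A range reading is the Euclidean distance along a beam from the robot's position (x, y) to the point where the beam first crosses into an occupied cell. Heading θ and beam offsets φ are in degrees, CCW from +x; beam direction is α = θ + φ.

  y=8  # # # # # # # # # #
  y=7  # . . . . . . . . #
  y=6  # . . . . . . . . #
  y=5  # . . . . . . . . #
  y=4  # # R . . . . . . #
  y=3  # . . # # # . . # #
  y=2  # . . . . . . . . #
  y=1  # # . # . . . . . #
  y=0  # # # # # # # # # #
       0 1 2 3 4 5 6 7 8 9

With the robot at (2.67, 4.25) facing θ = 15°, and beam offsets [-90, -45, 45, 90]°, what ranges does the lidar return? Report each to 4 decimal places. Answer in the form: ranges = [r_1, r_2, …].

beam 1: φ=-90°, α=285°
  cosα=0.2588 sinα=-0.9659 | (2,4) | tMaxX 1.2750 tMaxY 0.2588 | tΔX 3.8637 tΔY 1.0353
    t=0.2588 [y] (2,3)
    t=1.2750 [x] (3,3) — stop
  → r_1 = 1.2750
beam 2: φ=-45°, α=330°
  cosα=0.8660 sinα=-0.5000 | (2,4) | tMaxX 0.3811 tMaxY 0.5000 | tΔX 1.1547 tΔY 2.0000
    t=0.3811 [x] (3,4)
    t=0.5000 [y] (3,3) — stop
  → r_2 = 0.5000
beam 3: φ=45°, α=60°
  cosα=0.5000 sinα=0.8660 | (2,4) | tMaxX 0.6600 tMaxY 0.8660 | tΔX 2.0000 tΔY 1.1547
    t=0.6600 [x] (3,4)
    t=0.8660 [y] (3,5)
    t=2.0207 [y] (3,6)
    t=2.6600 [x] (4,6)
    t=3.1754 [y] (4,7)
    t=4.3301 [y] (4,8) — stop
  → r_3 = 4.3301
beam 4: φ=90°, α=105°
  cosα=-0.2588 sinα=0.9659 | (2,4) | tMaxX 2.5887 tMaxY 0.7765 | tΔX 3.8637 tΔY 1.0353
    t=0.7765 [y] (2,5)
    t=1.8117 [y] (2,6)
    t=2.5887 [x] (1,6)
    t=2.8470 [y] (1,7)
    t=3.8823 [y] (1,8) — stop
  → r_4 = 3.8823

ranges = [1.2750, 0.5000, 4.3301, 3.8823]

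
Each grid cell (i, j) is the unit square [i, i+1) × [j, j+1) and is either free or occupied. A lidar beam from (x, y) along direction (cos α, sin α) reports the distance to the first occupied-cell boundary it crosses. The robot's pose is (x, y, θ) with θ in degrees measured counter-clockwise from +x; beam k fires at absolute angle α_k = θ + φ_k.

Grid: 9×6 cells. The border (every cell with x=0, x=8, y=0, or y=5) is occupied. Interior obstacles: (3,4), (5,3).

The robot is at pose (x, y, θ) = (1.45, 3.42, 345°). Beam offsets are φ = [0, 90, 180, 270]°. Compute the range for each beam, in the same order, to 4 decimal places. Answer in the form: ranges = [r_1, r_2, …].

ranges = [6.7811, 1.6357, 0.4659, 1.7387]

beam 1: φ=0°, α=345°
  direction (0.9659, -0.2588); cell (1,3); t to first gridline: x 0.5694, y 1.6228 (then +1.0353 / +3.8637)
    (2,3) via x @ 0.5694
    (3,3) via x @ 1.6047
    (3,2) via y @ 1.6228
    (4,2) via x @ 2.6400
    (5,2) via x @ 3.6752
    (6,2) via x @ 4.7105
    (6,1) via y @ 5.4865
    (7,1) via x @ 5.7458
    (8,1) via x @ 6.7811  # hit
  → r_1 = 6.7811
beam 2: φ=90°, α=75°
  direction (0.2588, 0.9659); cell (1,3); t to first gridline: x 2.1250, y 0.6005 (then +3.8637 / +1.0353)
    (1,4) via y @ 0.6005
    (1,5) via y @ 1.6357  # hit
  → r_2 = 1.6357
beam 3: φ=180°, α=165°
  direction (-0.9659, 0.2588); cell (1,3); t to first gridline: x 0.4659, y 2.2409 (then +1.0353 / +3.8637)
    (0,3) via x @ 0.4659  # hit
  → r_3 = 0.4659
beam 4: φ=270°, α=255°
  direction (-0.2588, -0.9659); cell (1,3); t to first gridline: x 1.7387, y 0.4348 (then +3.8637 / +1.0353)
    (1,2) via y @ 0.4348
    (1,1) via y @ 1.4701
    (0,1) via x @ 1.7387  # hit
  → r_4 = 1.7387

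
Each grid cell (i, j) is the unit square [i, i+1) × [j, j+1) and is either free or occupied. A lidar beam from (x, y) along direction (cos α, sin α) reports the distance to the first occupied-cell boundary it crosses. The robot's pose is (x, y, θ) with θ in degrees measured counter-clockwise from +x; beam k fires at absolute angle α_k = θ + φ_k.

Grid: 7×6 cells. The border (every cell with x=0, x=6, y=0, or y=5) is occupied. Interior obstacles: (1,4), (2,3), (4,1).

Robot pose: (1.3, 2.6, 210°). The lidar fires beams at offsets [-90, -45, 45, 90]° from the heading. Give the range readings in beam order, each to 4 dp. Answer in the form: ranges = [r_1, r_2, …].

ranges = [0.6000, 0.3106, 1.1591, 1.8475]

beam 1: φ=-90°, α=120°
  cosα=-0.5000 sinα=0.8660 | (1,2) | tMaxX 0.6000 tMaxY 0.4619 | tΔX 2.0000 tΔY 1.1547
    t=0.4619 [y] (1,3)
    t=0.6000 [x] (0,3) — stop
  → r_1 = 0.6000
beam 2: φ=-45°, α=165°
  cosα=-0.9659 sinα=0.2588 | (1,2) | tMaxX 0.3106 tMaxY 1.5455 | tΔX 1.0353 tΔY 3.8637
    t=0.3106 [x] (0,2) — stop
  → r_2 = 0.3106
beam 3: φ=45°, α=255°
  cosα=-0.2588 sinα=-0.9659 | (1,2) | tMaxX 1.1591 tMaxY 0.6212 | tΔX 3.8637 tΔY 1.0353
    t=0.6212 [y] (1,1)
    t=1.1591 [x] (0,1) — stop
  → r_3 = 1.1591
beam 4: φ=90°, α=300°
  cosα=0.5000 sinα=-0.8660 | (1,2) | tMaxX 1.4000 tMaxY 0.6928 | tΔX 2.0000 tΔY 1.1547
    t=0.6928 [y] (1,1)
    t=1.4000 [x] (2,1)
    t=1.8475 [y] (2,0) — stop
  → r_4 = 1.8475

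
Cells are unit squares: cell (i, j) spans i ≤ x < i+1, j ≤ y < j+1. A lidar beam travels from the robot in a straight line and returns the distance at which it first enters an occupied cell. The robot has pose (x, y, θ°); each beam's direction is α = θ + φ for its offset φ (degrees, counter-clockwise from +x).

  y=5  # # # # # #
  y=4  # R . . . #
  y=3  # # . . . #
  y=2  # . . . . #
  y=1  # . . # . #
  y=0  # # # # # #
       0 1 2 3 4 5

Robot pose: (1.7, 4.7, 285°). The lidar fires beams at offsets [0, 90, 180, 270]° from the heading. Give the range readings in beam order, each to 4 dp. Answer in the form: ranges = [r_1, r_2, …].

ranges = [0.7247, 1.1591, 0.3106, 0.7247]

beam 1: φ=0°, α=285°
  dir = (cos 285°, sin 285°) = (0.2588, -0.9659); from cell (1,4)
  next x-line at t=1.1591, next y-line at t=0.7247; Δt_x=3.8637, Δt_y=1.0353
    y: enter (1,3) at t=0.7247 ← occupied
  → r_1 = 0.7247
beam 2: φ=90°, α=15°
  dir = (cos 15°, sin 15°) = (0.9659, 0.2588); from cell (1,4)
  next x-line at t=0.3106, next y-line at t=1.1591; Δt_x=1.0353, Δt_y=3.8637
    x: enter (2,4) at t=0.3106
    y: enter (2,5) at t=1.1591 ← occupied
  → r_2 = 1.1591
beam 3: φ=180°, α=105°
  dir = (cos 105°, sin 105°) = (-0.2588, 0.9659); from cell (1,4)
  next x-line at t=2.7046, next y-line at t=0.3106; Δt_x=3.8637, Δt_y=1.0353
    y: enter (1,5) at t=0.3106 ← occupied
  → r_3 = 0.3106
beam 4: φ=270°, α=195°
  dir = (cos 195°, sin 195°) = (-0.9659, -0.2588); from cell (1,4)
  next x-line at t=0.7247, next y-line at t=2.7046; Δt_x=1.0353, Δt_y=3.8637
    x: enter (0,4) at t=0.7247 ← occupied
  → r_4 = 0.7247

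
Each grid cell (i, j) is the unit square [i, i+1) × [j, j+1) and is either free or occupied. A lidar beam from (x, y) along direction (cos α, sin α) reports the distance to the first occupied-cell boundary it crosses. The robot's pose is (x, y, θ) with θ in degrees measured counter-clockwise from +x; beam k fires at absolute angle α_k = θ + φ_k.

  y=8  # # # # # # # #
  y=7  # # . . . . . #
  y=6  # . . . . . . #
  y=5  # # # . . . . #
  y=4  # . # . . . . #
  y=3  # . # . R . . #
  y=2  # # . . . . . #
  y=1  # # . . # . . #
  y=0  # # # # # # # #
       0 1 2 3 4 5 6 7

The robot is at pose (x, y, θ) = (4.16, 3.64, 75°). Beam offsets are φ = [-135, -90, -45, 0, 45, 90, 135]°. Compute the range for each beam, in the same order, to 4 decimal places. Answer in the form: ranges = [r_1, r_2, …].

ranges = [3.0484, 2.9402, 3.2793, 4.5138, 2.3200, 1.2009, 2.4942]

beam 1: φ=-135°, α=300°
  dir = (cos 300°, sin 300°) = (0.5000, -0.8660); from cell (4,3)
  next x-line at t=1.6800, next y-line at t=0.7390; Δt_x=2.0000, Δt_y=1.1547
    y: enter (4,2) at t=0.7390
    x: enter (5,2) at t=1.6800
    y: enter (5,1) at t=1.8937
    y: enter (5,0) at t=3.0484 ← occupied
  → r_1 = 3.0484
beam 2: φ=-90°, α=345°
  dir = (cos 345°, sin 345°) = (0.9659, -0.2588); from cell (4,3)
  next x-line at t=0.8696, next y-line at t=2.4728; Δt_x=1.0353, Δt_y=3.8637
    x: enter (5,3) at t=0.8696
    x: enter (6,3) at t=1.9049
    y: enter (6,2) at t=2.4728
    x: enter (7,2) at t=2.9402 ← occupied
  → r_2 = 2.9402
beam 3: φ=-45°, α=30°
  dir = (cos 30°, sin 30°) = (0.8660, 0.5000); from cell (4,3)
  next x-line at t=0.9699, next y-line at t=0.7200; Δt_x=1.1547, Δt_y=2.0000
    y: enter (4,4) at t=0.7200
    x: enter (5,4) at t=0.9699
    x: enter (6,4) at t=2.1246
    y: enter (6,5) at t=2.7200
    x: enter (7,5) at t=3.2793 ← occupied
  → r_3 = 3.2793
beam 4: φ=0°, α=75°
  dir = (cos 75°, sin 75°) = (0.2588, 0.9659); from cell (4,3)
  next x-line at t=3.2455, next y-line at t=0.3727; Δt_x=3.8637, Δt_y=1.0353
    y: enter (4,4) at t=0.3727
    y: enter (4,5) at t=1.4080
    y: enter (4,6) at t=2.4433
    x: enter (5,6) at t=3.2455
    y: enter (5,7) at t=3.4785
    y: enter (5,8) at t=4.5138 ← occupied
  → r_4 = 4.5138
beam 5: φ=45°, α=120°
  dir = (cos 120°, sin 120°) = (-0.5000, 0.8660); from cell (4,3)
  next x-line at t=0.3200, next y-line at t=0.4157; Δt_x=2.0000, Δt_y=1.1547
    x: enter (3,3) at t=0.3200
    y: enter (3,4) at t=0.4157
    y: enter (3,5) at t=1.5704
    x: enter (2,5) at t=2.3200 ← occupied
  → r_5 = 2.3200
beam 6: φ=90°, α=165°
  dir = (cos 165°, sin 165°) = (-0.9659, 0.2588); from cell (4,3)
  next x-line at t=0.1656, next y-line at t=1.3909; Δt_x=1.0353, Δt_y=3.8637
    x: enter (3,3) at t=0.1656
    x: enter (2,3) at t=1.2009 ← occupied
  → r_6 = 1.2009
beam 7: φ=135°, α=210°
  dir = (cos 210°, sin 210°) = (-0.8660, -0.5000); from cell (4,3)
  next x-line at t=0.1848, next y-line at t=1.2800; Δt_x=1.1547, Δt_y=2.0000
    x: enter (3,3) at t=0.1848
    y: enter (3,2) at t=1.2800
    x: enter (2,2) at t=1.3395
    x: enter (1,2) at t=2.4942 ← occupied
  → r_7 = 2.4942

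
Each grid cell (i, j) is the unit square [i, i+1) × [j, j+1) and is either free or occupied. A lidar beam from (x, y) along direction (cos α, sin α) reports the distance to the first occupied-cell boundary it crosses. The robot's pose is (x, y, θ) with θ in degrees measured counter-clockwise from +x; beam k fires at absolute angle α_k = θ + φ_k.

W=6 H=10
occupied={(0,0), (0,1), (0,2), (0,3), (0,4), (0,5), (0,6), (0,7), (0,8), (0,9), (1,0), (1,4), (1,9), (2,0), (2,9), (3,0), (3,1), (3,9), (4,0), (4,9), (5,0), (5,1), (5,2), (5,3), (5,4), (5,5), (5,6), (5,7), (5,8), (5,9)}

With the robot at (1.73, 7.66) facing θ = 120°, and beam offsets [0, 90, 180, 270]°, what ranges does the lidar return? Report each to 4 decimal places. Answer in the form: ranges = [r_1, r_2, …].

beam 1: φ=0°, α=120°
  d=(-0.5000,0.8660)  start (1,7)  tX=1.4600 tY=0.3926  stride 1/|dx|=2.0000 1/|dy|=1.1547
    cross y-line → (1,8), t=0.3926
    cross x-line → (0,8), t=1.4600 (wall)
  → r_1 = 1.4600
beam 2: φ=90°, α=210°
  d=(-0.8660,-0.5000)  start (1,7)  tX=0.8429 tY=1.3200  stride 1/|dx|=1.1547 1/|dy|=2.0000
    cross x-line → (0,7), t=0.8429 (wall)
  → r_2 = 0.8429
beam 3: φ=180°, α=300°
  d=(0.5000,-0.8660)  start (1,7)  tX=0.5400 tY=0.7621  stride 1/|dx|=2.0000 1/|dy|=1.1547
    cross x-line → (2,7), t=0.5400
    cross y-line → (2,6), t=0.7621
    cross y-line → (2,5), t=1.9168
    cross x-line → (3,5), t=2.5400
    cross y-line → (3,4), t=3.0715
    cross y-line → (3,3), t=4.2262
    cross x-line → (4,3), t=4.5400
    cross y-line → (4,2), t=5.3809
    cross y-line → (4,1), t=6.5356
    cross x-line → (5,1), t=6.5400 (wall)
  → r_3 = 6.5400
beam 4: φ=270°, α=30°
  d=(0.8660,0.5000)  start (1,7)  tX=0.3118 tY=0.6800  stride 1/|dx|=1.1547 1/|dy|=2.0000
    cross x-line → (2,7), t=0.3118
    cross y-line → (2,8), t=0.6800
    cross x-line → (3,8), t=1.4665
    cross x-line → (4,8), t=2.6212
    cross y-line → (4,9), t=2.6800 (wall)
  → r_4 = 2.6800

ranges = [1.4600, 0.8429, 6.5400, 2.6800]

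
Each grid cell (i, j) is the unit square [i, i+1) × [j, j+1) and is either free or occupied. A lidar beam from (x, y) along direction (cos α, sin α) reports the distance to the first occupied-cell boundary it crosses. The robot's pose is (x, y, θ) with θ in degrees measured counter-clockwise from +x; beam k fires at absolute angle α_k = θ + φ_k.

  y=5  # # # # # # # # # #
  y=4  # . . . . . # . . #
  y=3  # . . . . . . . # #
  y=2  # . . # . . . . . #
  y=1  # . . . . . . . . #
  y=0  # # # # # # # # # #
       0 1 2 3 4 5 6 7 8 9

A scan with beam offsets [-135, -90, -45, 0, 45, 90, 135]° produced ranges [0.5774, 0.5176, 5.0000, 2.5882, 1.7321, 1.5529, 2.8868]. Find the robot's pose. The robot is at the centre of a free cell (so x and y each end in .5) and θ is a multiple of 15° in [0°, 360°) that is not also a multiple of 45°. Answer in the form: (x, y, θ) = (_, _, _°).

The pose lattice has 29·16 = 464 candidates. Test each by forward raycasting.
  (1.5, 1.5, 30°): beam 1 = 0.5176 ≠ 0.5774 ✗
  (7.5, 1.5, 120°): beam 1 = 1.5529 ≠ 0.5774 ✗
  (2.5, 4.5, 285°): beam 1 = 1.0000 ≠ 0.5774 ✗
  (4.5, 1.5, 255°): beam 1 = 1.0000 ≠ 0.5774 ✗
  (5.5, 4.5, 15°): beam 1 = 4.0415 ≠ 0.5774 ✗
  …
  (3.5, 3.5, 15°): r_1=0.5774, r_2=0.5176, r_3=5.0000, r_4=2.5882, r_5=1.7321, r_6=1.5529, r_7=2.8868 — all match ✓
Unique over the lattice → pose = (3.5, 3.5, 15°).

(x, y, θ) = (3.5, 3.5, 15°)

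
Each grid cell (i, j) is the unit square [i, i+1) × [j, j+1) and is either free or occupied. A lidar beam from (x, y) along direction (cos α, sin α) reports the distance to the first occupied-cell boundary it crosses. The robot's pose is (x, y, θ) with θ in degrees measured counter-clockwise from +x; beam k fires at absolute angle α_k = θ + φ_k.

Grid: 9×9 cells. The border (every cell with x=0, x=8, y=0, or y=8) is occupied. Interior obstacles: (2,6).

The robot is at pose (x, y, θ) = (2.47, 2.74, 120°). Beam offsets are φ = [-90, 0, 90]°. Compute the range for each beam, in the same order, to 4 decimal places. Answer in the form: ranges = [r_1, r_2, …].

ranges = [6.3855, 2.9400, 1.6974]

beam 1: φ=-90°, α=30°
  direction (0.8660, 0.5000); cell (2,2); t to first gridline: x 0.6120, y 0.5200 (then +1.1547 / +2.0000)
    (2,3) via y @ 0.5200
    (3,3) via x @ 0.6120
    (4,3) via x @ 1.7667
    (4,4) via y @ 2.5200
    (5,4) via x @ 2.9214
    (6,4) via x @ 4.0761
    (6,5) via y @ 4.5200
    (7,5) via x @ 5.2308
    (8,5) via x @ 6.3855  # hit
  → r_1 = 6.3855
beam 2: φ=0°, α=120°
  direction (-0.5000, 0.8660); cell (2,2); t to first gridline: x 0.9400, y 0.3002 (then +2.0000 / +1.1547)
    (2,3) via y @ 0.3002
    (1,3) via x @ 0.9400
    (1,4) via y @ 1.4549
    (1,5) via y @ 2.6096
    (0,5) via x @ 2.9400  # hit
  → r_2 = 2.9400
beam 3: φ=90°, α=210°
  direction (-0.8660, -0.5000); cell (2,2); t to first gridline: x 0.5427, y 1.4800 (then +1.1547 / +2.0000)
    (1,2) via x @ 0.5427
    (1,1) via y @ 1.4800
    (0,1) via x @ 1.6974  # hit
  → r_3 = 1.6974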